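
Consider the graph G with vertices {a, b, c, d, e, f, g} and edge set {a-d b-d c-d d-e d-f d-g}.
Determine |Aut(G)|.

Vertex d has degree 6 and every other vertex has degree 1, so G is the star K_{1,6} with centre d. The 6 leaves are pairwise interchangeable while the centre is fixed, giving Aut(G) = S_6.

720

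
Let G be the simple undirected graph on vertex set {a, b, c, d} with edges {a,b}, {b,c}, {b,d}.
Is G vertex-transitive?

Vertex b is the only vertex of degree 3, so every automorphism fixes it; G is not vertex-transitive.

No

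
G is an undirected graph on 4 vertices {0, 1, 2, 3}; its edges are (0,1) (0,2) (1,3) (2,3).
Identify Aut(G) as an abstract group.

Z_2^2 ⋊ S_2

G is 2-regular and bipartite on 2^2 = 4 vertices with girth 4; it is the hypercube graph Q_2. Aut(Q_2) consists of the signed permutations of the 2 coordinate axes: 2! permutations times 2^2 sign flips, so |Aut| = 2^2·2! = 8.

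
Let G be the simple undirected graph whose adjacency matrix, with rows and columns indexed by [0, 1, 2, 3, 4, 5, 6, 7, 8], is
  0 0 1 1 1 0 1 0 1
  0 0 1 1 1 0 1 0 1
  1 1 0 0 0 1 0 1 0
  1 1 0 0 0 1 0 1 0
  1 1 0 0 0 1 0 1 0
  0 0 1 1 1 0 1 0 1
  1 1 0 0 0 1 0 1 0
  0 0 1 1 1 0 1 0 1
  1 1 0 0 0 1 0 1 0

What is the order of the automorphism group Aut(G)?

The vertices split by degree into {0, 1, 5, 7} (degree 5) and {2, 3, 4, 6, 8} (degree 4); every edge runs between the two parts, so G is the complete bipartite graph K_{4,5}. The parts have unequal sizes, so no automorphism swaps them; each part is permuted independently, giving S_5 × S_4 of order 5!·4! = 2880.

2880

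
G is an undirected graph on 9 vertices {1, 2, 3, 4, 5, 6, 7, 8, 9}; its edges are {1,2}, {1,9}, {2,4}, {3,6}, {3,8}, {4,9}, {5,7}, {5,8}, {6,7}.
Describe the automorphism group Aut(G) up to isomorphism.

D_5 × D_4

G has two connected components, {3, 5, 6, 7, 8} and {1, 2, 4, 9}; each is 2-regular, so G = C_5 ⊔ C_4. No automorphism exchanges components of different sizes, hence Aut(G) is the direct product D_5 × D_4, order 80.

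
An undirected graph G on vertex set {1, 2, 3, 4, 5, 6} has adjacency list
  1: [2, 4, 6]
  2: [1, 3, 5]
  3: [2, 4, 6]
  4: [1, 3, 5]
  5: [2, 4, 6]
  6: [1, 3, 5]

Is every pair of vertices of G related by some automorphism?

G is 3-regular and bipartite with parts {1, 3, 5} and {2, 4, 6} (each part is independent and every cross-pair is an edge), so G = K_{3,3}. Aut(K_{3,3}) is the wreath product S_3 ≀ Z_2: permute within each part, then optionally swap the parts; |Aut| = 2·(3!)² = 72. Under this action every vertex can be carried to every other, so G is vertex-transitive.

Yes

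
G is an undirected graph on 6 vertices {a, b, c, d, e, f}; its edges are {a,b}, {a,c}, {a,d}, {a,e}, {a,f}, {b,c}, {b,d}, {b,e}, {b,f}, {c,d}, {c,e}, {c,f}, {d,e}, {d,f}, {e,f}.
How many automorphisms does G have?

Every vertex has degree 5, so G is the complete graph K_6. Any permutation of the 6 vertices preserves K_6, so Aut(K_6) = S_6 of order 6! = 720.

720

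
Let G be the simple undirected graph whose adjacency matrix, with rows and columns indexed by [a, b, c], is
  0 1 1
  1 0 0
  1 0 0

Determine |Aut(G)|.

2

The degree sequence is [2, 1, 1]; the two degree-1 vertices b and c are the ends of a path, so G = P_3. The only nontrivial automorphism of a path is the end-to-end reflection, so Aut(G) ≅ Z_2.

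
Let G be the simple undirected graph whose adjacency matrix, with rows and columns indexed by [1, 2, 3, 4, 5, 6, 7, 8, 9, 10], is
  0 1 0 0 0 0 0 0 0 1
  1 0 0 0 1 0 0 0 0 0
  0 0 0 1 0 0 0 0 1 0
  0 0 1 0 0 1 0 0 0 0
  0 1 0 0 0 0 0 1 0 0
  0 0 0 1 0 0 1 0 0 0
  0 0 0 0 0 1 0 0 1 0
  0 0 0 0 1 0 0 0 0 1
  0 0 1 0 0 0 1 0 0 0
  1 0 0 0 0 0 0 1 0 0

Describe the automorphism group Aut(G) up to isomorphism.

G has two connected components, {1, 2, 5, 8, 10} and {3, 4, 6, 7, 9}; each is 2-regular, so G = C_5 ⊔ C_5. Aut of a disjoint union of two copies of C_5 is the wreath product D_5 ≀ Z_2, of order 2·10² = 200.

D_5 ≀ Z_2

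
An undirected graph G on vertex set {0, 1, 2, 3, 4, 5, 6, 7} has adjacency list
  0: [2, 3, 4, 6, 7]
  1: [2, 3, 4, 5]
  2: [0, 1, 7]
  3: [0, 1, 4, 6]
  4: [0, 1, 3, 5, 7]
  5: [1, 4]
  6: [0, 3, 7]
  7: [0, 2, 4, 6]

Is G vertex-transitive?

Vertex 5 is the only vertex of degree 2, so every automorphism fixes it; G is not vertex-transitive.

No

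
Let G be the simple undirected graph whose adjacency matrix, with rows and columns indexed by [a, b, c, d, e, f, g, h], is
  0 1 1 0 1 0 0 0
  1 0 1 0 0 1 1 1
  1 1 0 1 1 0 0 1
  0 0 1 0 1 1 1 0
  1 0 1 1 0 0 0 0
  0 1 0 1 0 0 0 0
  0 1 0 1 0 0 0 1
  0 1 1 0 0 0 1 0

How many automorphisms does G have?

The degree sequence is [3, 5, 5, 4, 3, 2, 3, 3]. Checking the degree-preserving permutations of the vertex set shows that none except the identity preserves every edge, so Aut(G) is trivial.

1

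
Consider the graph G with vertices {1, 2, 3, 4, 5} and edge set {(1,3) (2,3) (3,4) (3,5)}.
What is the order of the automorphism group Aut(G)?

24

Vertex 3 has degree 4 and every other vertex has degree 1, so G is the star K_{1,4} with centre 3. Any automorphism fixes the centre and permutes the 4 leaves freely, so Aut(G) ≅ S_4 of order 4! = 24.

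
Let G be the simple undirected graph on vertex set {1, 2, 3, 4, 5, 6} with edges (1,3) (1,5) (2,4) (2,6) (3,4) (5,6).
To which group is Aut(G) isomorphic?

Every vertex has degree 2 and the graph is connected, so G is the 6-cycle C_6. C_6 has 6 rotations and 6 reflections, so Aut(C_6) ≅ D_6 of order 12.

the dihedral group of order 12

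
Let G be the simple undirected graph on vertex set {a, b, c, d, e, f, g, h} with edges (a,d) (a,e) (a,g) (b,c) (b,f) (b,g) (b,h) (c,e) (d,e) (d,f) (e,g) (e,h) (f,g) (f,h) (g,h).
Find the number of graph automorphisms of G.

1

Degrees alone do not determine every vertex (e.g. a and d both have degree 3), but their neighbour-degree multisets differ: N(a) has degrees [3, 5, 5] while N(d) has degrees [3, 4, 5]. Repeating this refinement separates all vertices, so the only automorphism is the identity.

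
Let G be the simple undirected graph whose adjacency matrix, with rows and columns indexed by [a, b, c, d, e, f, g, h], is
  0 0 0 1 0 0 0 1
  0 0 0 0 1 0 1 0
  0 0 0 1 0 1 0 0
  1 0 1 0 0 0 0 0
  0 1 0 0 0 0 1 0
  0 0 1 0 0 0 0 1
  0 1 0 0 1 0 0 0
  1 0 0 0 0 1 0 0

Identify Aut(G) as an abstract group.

G has two connected components, {a, c, d, f, h} and {b, e, g}; each is 2-regular, so G = C_5 ⊔ C_3. No automorphism exchanges components of different sizes, hence Aut(G) is the direct product D_3 × D_5, order 60.

D_3 × D_5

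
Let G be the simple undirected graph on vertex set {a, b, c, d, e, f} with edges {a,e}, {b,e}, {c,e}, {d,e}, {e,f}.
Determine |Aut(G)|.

Vertex e has degree 5 and every other vertex has degree 1, so G is the star K_{1,5} with centre e. The 5 leaves are pairwise interchangeable while the centre is fixed, giving Aut(G) = S_5.

120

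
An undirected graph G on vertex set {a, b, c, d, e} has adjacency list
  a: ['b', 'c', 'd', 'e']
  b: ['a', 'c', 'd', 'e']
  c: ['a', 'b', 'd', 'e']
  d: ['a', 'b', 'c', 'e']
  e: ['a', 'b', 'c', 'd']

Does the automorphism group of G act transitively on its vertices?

Yes

All 5 vertices are pairwise adjacent: G = K_5. Any permutation of the 5 vertices preserves K_5, so Aut(K_5) = S_5 of order 5! = 120. This group acts transitively on the 5 vertices.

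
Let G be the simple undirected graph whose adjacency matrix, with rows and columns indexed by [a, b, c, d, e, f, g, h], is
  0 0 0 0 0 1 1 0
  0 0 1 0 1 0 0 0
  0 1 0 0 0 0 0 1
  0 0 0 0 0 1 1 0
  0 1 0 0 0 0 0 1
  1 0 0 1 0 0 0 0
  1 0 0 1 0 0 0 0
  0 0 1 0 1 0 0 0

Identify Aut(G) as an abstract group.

G has two connected components, {a, d, f, g} and {b, c, e, h}; each is 2-regular, so G = C_4 ⊔ C_4. With two isomorphic components, Aut(G) = Aut(C_4) ≀ S_2 = (D_4 × D_4) ⋊ Z_2: permute each cycle by D_4, then optionally swap the two cycles. Order 2·(2·4)² = 128.

D_4 ≀ Z_2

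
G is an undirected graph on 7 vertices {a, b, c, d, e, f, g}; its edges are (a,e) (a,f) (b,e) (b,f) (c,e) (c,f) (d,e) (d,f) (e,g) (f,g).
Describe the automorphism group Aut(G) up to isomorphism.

The vertices split by degree into {e, f} (degree 5) and {a, b, c, d, g} (degree 2); every edge runs between the two parts, so G is the complete bipartite graph K_{2,5}. The parts have unequal sizes, so no automorphism swaps them; each part is permuted independently, giving S_2 × S_5 of order 2!·5! = 240.

S_2 × S_5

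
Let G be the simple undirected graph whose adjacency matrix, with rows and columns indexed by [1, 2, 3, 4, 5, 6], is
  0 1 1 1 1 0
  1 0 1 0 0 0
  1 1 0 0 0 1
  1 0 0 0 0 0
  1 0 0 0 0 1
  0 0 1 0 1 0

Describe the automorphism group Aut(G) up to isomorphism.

{e}

Degrees alone do not determine every vertex (e.g. 2 and 5 both have degree 2), but their neighbour-degree multisets differ: N(2) has degrees [3, 4] while N(5) has degrees [2, 4]. Repeating this refinement separates all vertices, so the only automorphism is the identity.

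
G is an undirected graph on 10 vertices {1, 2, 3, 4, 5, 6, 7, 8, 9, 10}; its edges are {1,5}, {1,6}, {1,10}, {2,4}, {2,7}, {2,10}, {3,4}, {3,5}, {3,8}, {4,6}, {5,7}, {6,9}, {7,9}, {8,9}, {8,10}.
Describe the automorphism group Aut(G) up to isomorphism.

G is 3-regular on 10 vertices with no triangles and no 4-cycles (girth 5): this is the Petersen graph. Viewing the Petersen graph as the Kneser graph K(5,2) — vertices are 2-subsets of {1,…,5}, edges join disjoint pairs — its automorphisms are exactly the permutations of the 5-element set, so Aut ≅ S_5 of order 120.

the symmetric group S_5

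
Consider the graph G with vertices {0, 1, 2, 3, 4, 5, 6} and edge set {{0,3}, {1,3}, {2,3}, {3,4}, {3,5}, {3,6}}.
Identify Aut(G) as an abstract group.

S_6

Vertex 3 has degree 6 and every other vertex has degree 1, so G is the star K_{1,6} with centre 3. The 6 leaves are pairwise interchangeable while the centre is fixed, giving Aut(G) = S_6.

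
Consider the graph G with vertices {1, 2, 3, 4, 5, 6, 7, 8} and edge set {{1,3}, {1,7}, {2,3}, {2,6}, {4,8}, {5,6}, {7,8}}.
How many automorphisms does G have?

The degree sequence is [2, 2, 2, 1, 1, 2, 2, 2]; the two degree-1 vertices 4 and 5 are the ends of a path, so G = P_8. A path has exactly one nontrivial symmetry — reversal — giving Aut(G) of order 2.

2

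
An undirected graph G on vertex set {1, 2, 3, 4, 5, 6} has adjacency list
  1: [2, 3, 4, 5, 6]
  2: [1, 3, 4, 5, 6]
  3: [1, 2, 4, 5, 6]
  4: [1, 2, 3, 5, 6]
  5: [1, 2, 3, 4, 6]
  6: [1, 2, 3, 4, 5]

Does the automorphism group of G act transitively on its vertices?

Yes

All 6 vertices are pairwise adjacent: G = K_6. Any permutation of the 6 vertices preserves K_6, so Aut(K_6) = S_6 of order 6! = 720. Under this action every vertex can be carried to every other, so G is vertex-transitive.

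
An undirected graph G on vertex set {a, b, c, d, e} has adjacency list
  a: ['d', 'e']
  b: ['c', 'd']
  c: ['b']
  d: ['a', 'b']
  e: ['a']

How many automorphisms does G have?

The degree sequence is [2, 2, 1, 2, 1]; the two degree-1 vertices c and e are the ends of a path, so G = P_5. A path has exactly one nontrivial symmetry — reversal — giving Aut(G) of order 2.

2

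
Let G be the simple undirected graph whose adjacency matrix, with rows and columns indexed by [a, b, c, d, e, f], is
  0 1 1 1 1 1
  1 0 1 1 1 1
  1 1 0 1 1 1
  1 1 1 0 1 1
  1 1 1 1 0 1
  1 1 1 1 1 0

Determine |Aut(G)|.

Every vertex has degree 5, so G is the complete graph K_6. Any permutation of the 6 vertices preserves K_6, so Aut(K_6) = S_6 of order 6! = 720.

720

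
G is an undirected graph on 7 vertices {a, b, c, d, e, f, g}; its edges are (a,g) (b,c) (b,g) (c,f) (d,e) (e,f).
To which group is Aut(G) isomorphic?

The degree sequence is [1, 2, 2, 1, 2, 2, 2]; the two degree-1 vertices a and d are the ends of a path, so G = P_7. The only nontrivial automorphism of a path is the end-to-end reflection, so Aut(G) ≅ Z_2.

Z_2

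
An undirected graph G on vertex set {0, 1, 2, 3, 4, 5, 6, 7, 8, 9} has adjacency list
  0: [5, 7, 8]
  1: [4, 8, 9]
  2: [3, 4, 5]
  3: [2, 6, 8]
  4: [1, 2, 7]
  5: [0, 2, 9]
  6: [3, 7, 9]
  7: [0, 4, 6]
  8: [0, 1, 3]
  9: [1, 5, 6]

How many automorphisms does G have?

G is 3-regular on 10 vertices with no triangles and no 4-cycles (girth 5): this is the Petersen graph. It is a classical fact that the Petersen graph has automorphism group S_5 (order 120), arising from its description as the Kneser graph K(5,2).

120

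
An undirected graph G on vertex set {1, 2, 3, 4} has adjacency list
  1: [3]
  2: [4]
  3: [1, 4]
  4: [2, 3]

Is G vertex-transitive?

No

Automorphisms preserve degree, but G has vertices of degree 1 and vertices of degree 2; no automorphism maps one to the other, so G is not vertex-transitive.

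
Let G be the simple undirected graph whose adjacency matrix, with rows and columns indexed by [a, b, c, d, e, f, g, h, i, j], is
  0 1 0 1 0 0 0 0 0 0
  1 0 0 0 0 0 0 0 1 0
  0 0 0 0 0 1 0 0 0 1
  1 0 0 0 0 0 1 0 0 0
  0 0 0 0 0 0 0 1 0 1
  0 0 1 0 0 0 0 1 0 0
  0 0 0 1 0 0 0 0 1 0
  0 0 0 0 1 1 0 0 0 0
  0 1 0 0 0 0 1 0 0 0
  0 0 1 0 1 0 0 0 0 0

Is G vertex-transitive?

G has two connected components, {c, e, f, h, j} and {a, b, d, g, i}; each is 2-regular, so G = C_5 ⊔ C_5. Aut of a disjoint union of two copies of C_5 is the wreath product D_5 ≀ Z_2, of order 2·10² = 200. Under this action every vertex can be carried to every other, so G is vertex-transitive.

Yes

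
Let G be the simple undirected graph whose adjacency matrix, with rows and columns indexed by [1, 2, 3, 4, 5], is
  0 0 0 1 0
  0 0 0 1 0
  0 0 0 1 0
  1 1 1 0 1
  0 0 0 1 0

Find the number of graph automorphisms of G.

Vertex 4 has degree 4 and every other vertex has degree 1, so G is the star K_{1,4} with centre 4. The 4 leaves are pairwise interchangeable while the centre is fixed, giving Aut(G) = S_4.

24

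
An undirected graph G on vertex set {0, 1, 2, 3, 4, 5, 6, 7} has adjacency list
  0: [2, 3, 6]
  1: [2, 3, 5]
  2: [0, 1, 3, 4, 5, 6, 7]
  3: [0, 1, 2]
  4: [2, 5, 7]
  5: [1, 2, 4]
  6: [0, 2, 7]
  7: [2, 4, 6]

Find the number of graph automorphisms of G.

14

Vertex 2 is the unique vertex of degree 7; the remaining 7 vertices each have degree 3 and induce a cycle, so G is the wheel on 8 vertices with hub 2. Every automorphism fixes the hub and acts on the rim 7-cycle, so Aut(G) ≅ Aut(C_7) = D_7 of order 14.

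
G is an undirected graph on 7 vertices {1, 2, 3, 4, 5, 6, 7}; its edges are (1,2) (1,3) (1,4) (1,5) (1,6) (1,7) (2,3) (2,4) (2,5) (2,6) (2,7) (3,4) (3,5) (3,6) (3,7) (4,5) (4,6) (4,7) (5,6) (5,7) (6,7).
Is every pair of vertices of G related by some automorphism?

Yes

All 7 vertices are pairwise adjacent: G = K_7. Any permutation of the 7 vertices preserves K_7, so Aut(K_7) = S_7 of order 7! = 5040. This group acts transitively on the 7 vertices.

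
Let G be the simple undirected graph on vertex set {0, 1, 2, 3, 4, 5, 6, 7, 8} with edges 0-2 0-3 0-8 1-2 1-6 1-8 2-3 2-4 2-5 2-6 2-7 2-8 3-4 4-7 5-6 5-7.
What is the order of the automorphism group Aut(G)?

16

Vertex 2 is the unique vertex of degree 8; the remaining 8 vertices each have degree 3 and induce a cycle, so G is the wheel on 9 vertices with hub 2. Every automorphism fixes the hub and acts on the rim 8-cycle, so Aut(G) ≅ Aut(C_8) = D_8 of order 16.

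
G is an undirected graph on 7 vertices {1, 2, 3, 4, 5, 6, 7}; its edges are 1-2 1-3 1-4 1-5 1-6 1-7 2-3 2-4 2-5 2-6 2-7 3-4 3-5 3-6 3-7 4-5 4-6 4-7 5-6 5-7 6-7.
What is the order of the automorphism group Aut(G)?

All 7 vertices are pairwise adjacent: G = K_7. Any permutation of the 7 vertices preserves K_7, so Aut(K_7) = S_7 of order 7! = 5040.

5040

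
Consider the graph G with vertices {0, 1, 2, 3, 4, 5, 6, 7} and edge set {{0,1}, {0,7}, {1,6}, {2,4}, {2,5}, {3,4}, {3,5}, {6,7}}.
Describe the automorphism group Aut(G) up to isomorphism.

G has two connected components, {2, 3, 4, 5} and {0, 1, 6, 7}; each is 2-regular, so G = C_4 ⊔ C_4. With two isomorphic components, Aut(G) = Aut(C_4) ≀ S_2 = (D_4 × D_4) ⋊ Z_2: permute each cycle by D_4, then optionally swap the two cycles. Order 2·(2·4)² = 128.

D_4 ≀ Z_2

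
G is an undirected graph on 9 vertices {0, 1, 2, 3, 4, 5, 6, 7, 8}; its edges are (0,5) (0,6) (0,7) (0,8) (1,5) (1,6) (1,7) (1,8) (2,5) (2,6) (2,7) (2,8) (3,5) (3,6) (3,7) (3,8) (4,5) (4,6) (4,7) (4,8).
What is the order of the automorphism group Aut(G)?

2880

The vertices split by degree into {5, 6, 7, 8} (degree 5) and {0, 1, 2, 3, 4} (degree 4); every edge runs between the two parts, so G is the complete bipartite graph K_{4,5}. Automorphisms preserve the bipartition setwise (since the parts differ in size) and act as S_5 × S_4 within it; |Aut| = 2880.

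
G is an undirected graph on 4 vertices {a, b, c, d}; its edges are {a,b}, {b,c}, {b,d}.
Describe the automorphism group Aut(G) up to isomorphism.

the symmetric group on 3 letters

Vertex b has degree 3 and every other vertex has degree 1, so G is the star K_{1,3} with centre b. Any automorphism fixes the centre and permutes the 3 leaves freely, so Aut(G) ≅ S_3 of order 3! = 6.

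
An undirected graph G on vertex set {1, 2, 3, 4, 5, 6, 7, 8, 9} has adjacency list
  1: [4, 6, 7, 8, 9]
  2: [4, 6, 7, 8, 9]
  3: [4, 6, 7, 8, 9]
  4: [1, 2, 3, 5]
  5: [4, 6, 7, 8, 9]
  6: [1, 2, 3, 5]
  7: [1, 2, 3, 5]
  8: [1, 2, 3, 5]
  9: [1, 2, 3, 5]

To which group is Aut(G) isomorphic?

The vertices split by degree into {1, 2, 3, 5} (degree 5) and {4, 6, 7, 8, 9} (degree 4); every edge runs between the two parts, so G is the complete bipartite graph K_{4,5}. Automorphisms preserve the bipartition setwise (since the parts differ in size) and act as S_4 × S_5 within it; |Aut| = 2880.

S_4 × S_5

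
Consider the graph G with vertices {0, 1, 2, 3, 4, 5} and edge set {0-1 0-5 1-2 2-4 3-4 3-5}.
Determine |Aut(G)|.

12

G is 2-regular and connected on 6 vertices, i.e. the cycle C_6. C_6 has 6 rotations and 6 reflections, so Aut(C_6) ≅ D_6 of order 12.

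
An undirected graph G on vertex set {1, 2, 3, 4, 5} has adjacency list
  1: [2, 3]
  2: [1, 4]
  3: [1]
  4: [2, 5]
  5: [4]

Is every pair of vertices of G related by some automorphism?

Automorphisms preserve degree, but G has vertices of degree 1 and vertices of degree 2; no automorphism maps one to the other, so G is not vertex-transitive.

No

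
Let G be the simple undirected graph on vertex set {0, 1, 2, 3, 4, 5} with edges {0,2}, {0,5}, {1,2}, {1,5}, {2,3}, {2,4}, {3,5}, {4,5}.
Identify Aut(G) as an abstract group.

S_4 × S_2

The vertices split by degree into {2, 5} (degree 4) and {0, 1, 3, 4} (degree 2); every edge runs between the two parts, so G is the complete bipartite graph K_{2,4}. Automorphisms preserve the bipartition setwise (since the parts differ in size) and act as S_4 × S_2 within it; |Aut| = 48.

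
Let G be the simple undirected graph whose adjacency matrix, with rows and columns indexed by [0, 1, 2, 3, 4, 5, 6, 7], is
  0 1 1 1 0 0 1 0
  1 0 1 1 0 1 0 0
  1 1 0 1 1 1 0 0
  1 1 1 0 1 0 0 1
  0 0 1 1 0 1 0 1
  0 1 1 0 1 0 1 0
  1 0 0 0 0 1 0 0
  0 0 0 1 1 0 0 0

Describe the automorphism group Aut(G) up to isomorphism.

The degree sequence is [4, 4, 5, 5, 4, 4, 2, 2]. Checking the degree-preserving permutations of the vertex set shows that none except the identity preserves every edge, so Aut(G) is trivial.

1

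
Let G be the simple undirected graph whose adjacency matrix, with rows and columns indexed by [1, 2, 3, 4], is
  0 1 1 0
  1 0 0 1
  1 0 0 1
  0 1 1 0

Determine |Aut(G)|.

G is 2-regular and bipartite on 2^2 = 4 vertices with girth 4; it is the hypercube graph Q_2. Aut(Q_2) consists of the signed permutations of the 2 coordinate axes: 2! permutations times 2^2 sign flips, so |Aut| = 2^2·2! = 8.

8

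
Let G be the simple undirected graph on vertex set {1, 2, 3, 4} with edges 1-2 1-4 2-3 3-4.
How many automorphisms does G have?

8

G is 2-regular and bipartite with parts {1, 3} and {2, 4} (each part is independent and every cross-pair is an edge), so G = K_{2,2}. Aut(K_{2,2}) is the wreath product S_2 ≀ Z_2: permute within each part, then optionally swap the parts; |Aut| = 2·(2!)² = 8.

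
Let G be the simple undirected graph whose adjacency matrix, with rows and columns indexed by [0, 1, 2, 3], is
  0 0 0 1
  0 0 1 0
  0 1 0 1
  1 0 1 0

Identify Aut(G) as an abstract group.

The degree sequence is [1, 1, 2, 2]; the two degree-1 vertices 0 and 1 are the ends of a path, so G = P_4. A path has exactly one nontrivial symmetry — reversal — giving Aut(G) of order 2.

C_2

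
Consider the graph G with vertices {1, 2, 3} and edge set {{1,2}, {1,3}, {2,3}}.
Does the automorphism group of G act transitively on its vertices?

All 3 vertices are pairwise adjacent: G = K_3. Every bijection on the vertex set is an automorphism of K_3; hence Aut(K_3) ≅ S_3, order 6. Under this action every vertex can be carried to every other, so G is vertex-transitive.

Yes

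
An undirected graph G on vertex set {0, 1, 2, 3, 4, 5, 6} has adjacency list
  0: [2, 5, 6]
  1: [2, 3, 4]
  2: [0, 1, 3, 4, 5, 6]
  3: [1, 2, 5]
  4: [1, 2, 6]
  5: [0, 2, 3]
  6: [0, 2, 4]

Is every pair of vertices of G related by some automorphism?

No

Vertex 2 is the only vertex of degree 6, so every automorphism fixes it; G is not vertex-transitive.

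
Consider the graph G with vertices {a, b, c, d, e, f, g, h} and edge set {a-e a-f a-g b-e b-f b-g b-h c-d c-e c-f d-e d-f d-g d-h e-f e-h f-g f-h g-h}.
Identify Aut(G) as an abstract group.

{e}

The degree sequence is [3, 4, 3, 5, 6, 7, 5, 5]. Checking the degree-preserving permutations of the vertex set shows that none except the identity preserves every edge, so Aut(G) is trivial.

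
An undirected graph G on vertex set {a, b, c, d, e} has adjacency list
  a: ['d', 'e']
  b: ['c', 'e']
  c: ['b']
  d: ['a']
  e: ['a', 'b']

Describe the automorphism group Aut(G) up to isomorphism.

the cyclic group of order 2

The degree sequence is [2, 2, 1, 1, 2]; the two degree-1 vertices c and d are the ends of a path, so G = P_5. The only nontrivial automorphism of a path is the end-to-end reflection, so Aut(G) ≅ Z_2.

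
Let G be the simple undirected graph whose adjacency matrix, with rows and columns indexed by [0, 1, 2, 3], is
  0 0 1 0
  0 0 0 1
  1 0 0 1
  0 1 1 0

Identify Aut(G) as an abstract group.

the cyclic group of order 2

The degree sequence is [1, 1, 2, 2]; the two degree-1 vertices 0 and 1 are the ends of a path, so G = P_4. A path has exactly one nontrivial symmetry — reversal — giving Aut(G) of order 2.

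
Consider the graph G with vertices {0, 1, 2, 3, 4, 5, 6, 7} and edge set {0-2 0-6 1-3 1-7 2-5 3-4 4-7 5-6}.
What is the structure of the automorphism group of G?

G has two connected components, {1, 3, 4, 7} and {0, 2, 5, 6}; each is 2-regular, so G = C_4 ⊔ C_4. With two isomorphic components, Aut(G) = Aut(C_4) ≀ S_2 = (D_4 × D_4) ⋊ Z_2: permute each cycle by D_4, then optionally swap the two cycles. Order 2·(2·4)² = 128.

(D_4 × D_4) ⋊ Z_2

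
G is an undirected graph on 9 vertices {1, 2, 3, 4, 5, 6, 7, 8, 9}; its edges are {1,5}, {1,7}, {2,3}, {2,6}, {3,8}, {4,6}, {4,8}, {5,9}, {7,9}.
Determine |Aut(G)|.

G has two connected components, {2, 3, 4, 6, 8} and {1, 5, 7, 9}; each is 2-regular, so G = C_5 ⊔ C_4. The components are non-isomorphic (different sizes), so Aut(G) = Aut(C_5) × Aut(C_4) = D_5 × D_4 of order 10·8 = 80.

80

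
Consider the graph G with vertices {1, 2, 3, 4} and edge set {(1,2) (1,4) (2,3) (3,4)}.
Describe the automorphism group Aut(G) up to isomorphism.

G is 2-regular and connected on 4 vertices, i.e. the cycle C_4. C_4 has 4 rotations and 4 reflections, so Aut(C_4) ≅ D_4 of order 8.

D_4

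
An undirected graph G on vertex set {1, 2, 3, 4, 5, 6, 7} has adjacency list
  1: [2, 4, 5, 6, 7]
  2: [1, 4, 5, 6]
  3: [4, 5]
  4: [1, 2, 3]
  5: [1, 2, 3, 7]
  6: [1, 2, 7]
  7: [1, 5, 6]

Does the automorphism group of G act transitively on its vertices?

Vertex 1 is the only vertex of degree 5, so every automorphism fixes it; G is not vertex-transitive.

No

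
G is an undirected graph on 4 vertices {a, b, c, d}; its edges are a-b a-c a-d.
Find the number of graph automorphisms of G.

6

Vertex a has degree 3 and every other vertex has degree 1, so G is the star K_{1,3} with centre a. The 3 leaves are pairwise interchangeable while the centre is fixed, giving Aut(G) = S_3.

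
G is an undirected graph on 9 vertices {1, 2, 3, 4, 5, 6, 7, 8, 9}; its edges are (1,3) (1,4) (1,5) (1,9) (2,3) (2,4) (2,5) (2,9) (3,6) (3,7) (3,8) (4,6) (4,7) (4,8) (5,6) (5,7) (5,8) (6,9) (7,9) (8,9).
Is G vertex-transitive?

No

Automorphisms preserve degree, but G has vertices of degree 4 and vertices of degree 5; no automorphism maps one to the other, so G is not vertex-transitive.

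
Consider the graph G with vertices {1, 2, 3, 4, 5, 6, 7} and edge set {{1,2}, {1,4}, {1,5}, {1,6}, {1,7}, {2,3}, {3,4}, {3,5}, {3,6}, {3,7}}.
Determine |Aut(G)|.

The vertices split by degree into {1, 3} (degree 5) and {2, 4, 5, 6, 7} (degree 2); every edge runs between the two parts, so G is the complete bipartite graph K_{2,5}. The parts have unequal sizes, so no automorphism swaps them; each part is permuted independently, giving S_2 × S_5 of order 2!·5! = 240.

240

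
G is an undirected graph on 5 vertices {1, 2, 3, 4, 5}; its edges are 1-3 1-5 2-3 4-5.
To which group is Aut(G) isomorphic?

The degree sequence is [2, 1, 2, 1, 2]; the two degree-1 vertices 2 and 4 are the ends of a path, so G = P_5. The only nontrivial automorphism of a path is the end-to-end reflection, so Aut(G) ≅ Z_2.

the cyclic group of order 2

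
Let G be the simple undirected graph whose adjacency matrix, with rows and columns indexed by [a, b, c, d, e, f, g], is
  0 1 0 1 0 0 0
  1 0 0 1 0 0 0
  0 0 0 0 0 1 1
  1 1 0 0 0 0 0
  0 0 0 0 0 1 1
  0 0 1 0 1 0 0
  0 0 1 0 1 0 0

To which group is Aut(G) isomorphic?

G has two connected components, {c, e, f, g} and {a, b, d}; each is 2-regular, so G = C_4 ⊔ C_3. No automorphism exchanges components of different sizes, hence Aut(G) is the direct product D_3 × D_4, order 48.

D_3 × D_4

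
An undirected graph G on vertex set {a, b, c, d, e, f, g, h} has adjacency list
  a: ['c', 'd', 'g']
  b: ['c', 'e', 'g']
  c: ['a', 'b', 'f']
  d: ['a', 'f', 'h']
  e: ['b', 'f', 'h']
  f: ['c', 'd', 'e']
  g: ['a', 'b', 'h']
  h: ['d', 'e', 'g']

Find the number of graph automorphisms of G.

48

G is 3-regular and bipartite on 2^3 = 8 vertices with girth 4; it is the hypercube graph Q_3. Aut(Q_3) consists of the signed permutations of the 3 coordinate axes: 3! permutations times 2^3 sign flips, so |Aut| = 2^3·3! = 48.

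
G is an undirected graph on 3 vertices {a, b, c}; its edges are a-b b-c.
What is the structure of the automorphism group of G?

Z_2

The degree sequence is [1, 2, 1]; the two degree-1 vertices a and c are the ends of a path, so G = P_3. The only nontrivial automorphism of a path is the end-to-end reflection, so Aut(G) ≅ Z_2.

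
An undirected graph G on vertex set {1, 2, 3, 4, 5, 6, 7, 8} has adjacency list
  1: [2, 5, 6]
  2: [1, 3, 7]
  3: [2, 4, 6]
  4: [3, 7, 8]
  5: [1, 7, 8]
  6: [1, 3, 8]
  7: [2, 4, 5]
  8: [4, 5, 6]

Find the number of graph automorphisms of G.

G is 3-regular and bipartite on 2^3 = 8 vertices with girth 4; it is the hypercube graph Q_3. Aut(Q_3) consists of the signed permutations of the 3 coordinate axes: 3! permutations times 2^3 sign flips, so |Aut| = 2^3·3! = 48.

48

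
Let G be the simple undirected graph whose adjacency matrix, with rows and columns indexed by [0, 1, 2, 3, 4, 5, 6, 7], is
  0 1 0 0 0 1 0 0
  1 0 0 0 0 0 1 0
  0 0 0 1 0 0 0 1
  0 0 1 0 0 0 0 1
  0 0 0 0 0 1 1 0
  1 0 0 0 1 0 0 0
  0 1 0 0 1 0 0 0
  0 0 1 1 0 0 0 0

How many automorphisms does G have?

60

G has two connected components, {0, 1, 4, 5, 6} and {2, 3, 7}; each is 2-regular, so G = C_5 ⊔ C_3. The components are non-isomorphic (different sizes), so Aut(G) = Aut(C_5) × Aut(C_3) = D_5 × D_3 of order 10·6 = 60.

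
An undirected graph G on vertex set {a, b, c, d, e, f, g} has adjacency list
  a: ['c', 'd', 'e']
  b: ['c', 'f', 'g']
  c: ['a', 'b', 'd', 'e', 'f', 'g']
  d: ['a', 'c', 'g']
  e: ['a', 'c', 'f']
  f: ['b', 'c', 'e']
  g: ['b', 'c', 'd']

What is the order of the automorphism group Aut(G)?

Vertex c is the unique vertex of degree 6; the remaining 6 vertices each have degree 3 and induce a cycle, so G is the wheel on 7 vertices with hub c. Every automorphism fixes the hub and acts on the rim 6-cycle, so Aut(G) ≅ Aut(C_6) = D_6 of order 12.

12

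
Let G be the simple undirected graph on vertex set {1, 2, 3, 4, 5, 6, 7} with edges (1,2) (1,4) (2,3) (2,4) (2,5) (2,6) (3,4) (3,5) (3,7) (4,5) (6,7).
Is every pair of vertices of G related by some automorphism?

Vertex 2 is the only vertex of degree 5, so every automorphism fixes it; G is not vertex-transitive.

No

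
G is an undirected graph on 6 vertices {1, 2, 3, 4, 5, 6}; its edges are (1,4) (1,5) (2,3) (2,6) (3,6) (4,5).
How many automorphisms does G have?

72

G has two connected components, {2, 3, 6} and {1, 4, 5}; each is 2-regular, so G = C_3 ⊔ C_3. Aut of a disjoint union of two copies of C_3 is the wreath product D_3 ≀ Z_2, of order 2·6² = 72.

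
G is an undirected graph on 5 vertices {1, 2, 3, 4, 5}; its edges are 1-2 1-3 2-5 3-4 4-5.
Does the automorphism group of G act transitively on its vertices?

Yes

G is 2-regular and connected on 5 vertices, i.e. the cycle C_5. The automorphisms of the 5-cycle are exactly the symmetries of a regular 5-gon: the dihedral group D_5, |D_5| = 10. Under this action every vertex can be carried to every other, so G is vertex-transitive.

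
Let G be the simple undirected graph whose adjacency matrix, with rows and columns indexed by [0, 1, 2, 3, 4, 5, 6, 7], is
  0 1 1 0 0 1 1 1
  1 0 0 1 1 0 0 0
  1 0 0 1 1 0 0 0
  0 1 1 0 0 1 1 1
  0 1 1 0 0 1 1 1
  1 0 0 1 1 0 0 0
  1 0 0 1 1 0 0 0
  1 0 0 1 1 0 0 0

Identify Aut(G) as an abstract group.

The vertices split by degree into {0, 3, 4} (degree 5) and {1, 2, 5, 6, 7} (degree 3); every edge runs between the two parts, so G is the complete bipartite graph K_{3,5}. The parts have unequal sizes, so no automorphism swaps them; each part is permuted independently, giving S_3 × S_5 of order 3!·5! = 720.

S_3 × S_5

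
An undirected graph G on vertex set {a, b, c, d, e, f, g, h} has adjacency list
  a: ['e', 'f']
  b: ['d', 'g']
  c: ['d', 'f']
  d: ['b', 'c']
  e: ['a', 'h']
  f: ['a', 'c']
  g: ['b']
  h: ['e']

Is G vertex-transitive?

Automorphisms preserve degree, but G has vertices of degree 1 and vertices of degree 2; no automorphism maps one to the other, so G is not vertex-transitive.

No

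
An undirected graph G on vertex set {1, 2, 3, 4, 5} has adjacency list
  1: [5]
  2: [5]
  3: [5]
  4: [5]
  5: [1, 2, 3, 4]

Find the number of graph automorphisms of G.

24

Vertex 5 has degree 4 and every other vertex has degree 1, so G is the star K_{1,4} with centre 5. The 4 leaves are pairwise interchangeable while the centre is fixed, giving Aut(G) = S_4.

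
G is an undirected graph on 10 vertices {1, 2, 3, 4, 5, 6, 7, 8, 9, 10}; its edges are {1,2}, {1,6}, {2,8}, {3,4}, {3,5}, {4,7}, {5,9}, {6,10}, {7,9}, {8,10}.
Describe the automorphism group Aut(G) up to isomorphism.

(D_5 × D_5) ⋊ Z_2

G has two connected components, {1, 2, 6, 8, 10} and {3, 4, 5, 7, 9}; each is 2-regular, so G = C_5 ⊔ C_5. With two isomorphic components, Aut(G) = Aut(C_5) ≀ S_2 = (D_5 × D_5) ⋊ Z_2: permute each cycle by D_5, then optionally swap the two cycles. Order 2·(2·5)² = 200.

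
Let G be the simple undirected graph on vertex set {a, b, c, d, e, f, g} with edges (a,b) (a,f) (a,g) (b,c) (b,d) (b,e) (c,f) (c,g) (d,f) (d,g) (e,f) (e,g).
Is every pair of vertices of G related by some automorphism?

No

Automorphisms preserve degree, but G has vertices of degree 3 and vertices of degree 4; no automorphism maps one to the other, so G is not vertex-transitive.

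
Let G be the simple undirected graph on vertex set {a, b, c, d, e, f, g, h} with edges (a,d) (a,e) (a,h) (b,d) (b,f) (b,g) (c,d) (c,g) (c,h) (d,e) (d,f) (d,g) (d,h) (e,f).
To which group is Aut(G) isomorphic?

the dihedral group of order 14

Vertex d is the unique vertex of degree 7; the remaining 7 vertices each have degree 3 and induce a cycle, so G is the wheel on 8 vertices with hub d. Every automorphism fixes the hub and acts on the rim 7-cycle, so Aut(G) ≅ Aut(C_7) = D_7 of order 14.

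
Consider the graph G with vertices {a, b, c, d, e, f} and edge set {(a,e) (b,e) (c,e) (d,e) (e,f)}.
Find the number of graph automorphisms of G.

120

Vertex e has degree 5 and every other vertex has degree 1, so G is the star K_{1,5} with centre e. The 5 leaves are pairwise interchangeable while the centre is fixed, giving Aut(G) = S_5.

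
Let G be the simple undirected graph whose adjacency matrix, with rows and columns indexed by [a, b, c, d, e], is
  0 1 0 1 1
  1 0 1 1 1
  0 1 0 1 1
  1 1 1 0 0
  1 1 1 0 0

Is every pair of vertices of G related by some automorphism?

Vertex b is the only vertex of degree 4, so every automorphism fixes it; G is not vertex-transitive.

No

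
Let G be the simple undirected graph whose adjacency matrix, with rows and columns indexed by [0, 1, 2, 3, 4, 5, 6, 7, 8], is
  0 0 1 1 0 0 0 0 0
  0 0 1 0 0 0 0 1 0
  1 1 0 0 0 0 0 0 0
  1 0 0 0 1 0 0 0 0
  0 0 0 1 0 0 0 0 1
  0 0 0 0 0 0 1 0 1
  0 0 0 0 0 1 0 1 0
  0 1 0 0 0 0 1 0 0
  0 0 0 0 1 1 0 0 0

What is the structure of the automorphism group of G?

Every vertex has degree 2 and the graph is connected, so G is the 9-cycle C_9. C_9 has 9 rotations and 9 reflections, so Aut(C_9) ≅ D_9 of order 18.

the dihedral group of order 18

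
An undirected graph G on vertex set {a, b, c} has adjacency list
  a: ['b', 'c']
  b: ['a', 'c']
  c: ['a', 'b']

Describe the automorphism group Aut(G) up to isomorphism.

S_3

Every vertex has degree 2, so G is the complete graph K_3. Any permutation of the 3 vertices preserves K_3, so Aut(K_3) = S_3 of order 3! = 6.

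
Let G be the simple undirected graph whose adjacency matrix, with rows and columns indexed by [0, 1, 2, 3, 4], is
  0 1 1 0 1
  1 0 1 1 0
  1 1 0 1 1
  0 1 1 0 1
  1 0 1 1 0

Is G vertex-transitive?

No

Vertex 2 is the only vertex of degree 4, so every automorphism fixes it; G is not vertex-transitive.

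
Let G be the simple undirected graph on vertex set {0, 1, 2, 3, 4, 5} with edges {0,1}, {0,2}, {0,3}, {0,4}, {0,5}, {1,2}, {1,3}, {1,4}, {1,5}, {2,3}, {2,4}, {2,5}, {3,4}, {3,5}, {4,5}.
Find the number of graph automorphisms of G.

720

All 6 vertices are pairwise adjacent: G = K_6. Any permutation of the 6 vertices preserves K_6, so Aut(K_6) = S_6 of order 6! = 720.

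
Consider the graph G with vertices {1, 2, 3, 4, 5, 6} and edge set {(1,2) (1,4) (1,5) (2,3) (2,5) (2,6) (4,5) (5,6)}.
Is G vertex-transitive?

No

Vertex 1 is the only vertex of degree 3, so every automorphism fixes it; G is not vertex-transitive.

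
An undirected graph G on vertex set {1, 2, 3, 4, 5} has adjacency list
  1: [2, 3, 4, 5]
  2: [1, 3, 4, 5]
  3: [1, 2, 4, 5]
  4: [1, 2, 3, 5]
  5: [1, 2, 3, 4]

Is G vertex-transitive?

Every vertex has degree 4, so G is the complete graph K_5. Every bijection on the vertex set is an automorphism of K_5; hence Aut(K_5) ≅ S_5, order 120. This group acts transitively on the 5 vertices.

Yes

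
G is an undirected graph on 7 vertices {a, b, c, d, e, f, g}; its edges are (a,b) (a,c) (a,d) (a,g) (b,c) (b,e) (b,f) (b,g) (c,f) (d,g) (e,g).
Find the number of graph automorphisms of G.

1

Degrees alone do not determine every vertex (e.g. a and g both have degree 4), but their neighbour-degree multisets differ: N(a) has degrees [2, 3, 4, 5] while N(g) has degrees [2, 2, 4, 5]. Repeating this refinement separates all vertices, so the only automorphism is the identity.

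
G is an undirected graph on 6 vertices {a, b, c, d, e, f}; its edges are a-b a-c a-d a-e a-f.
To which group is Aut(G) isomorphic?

S_5

Vertex a has degree 5 and every other vertex has degree 1, so G is the star K_{1,5} with centre a. The 5 leaves are pairwise interchangeable while the centre is fixed, giving Aut(G) = S_5.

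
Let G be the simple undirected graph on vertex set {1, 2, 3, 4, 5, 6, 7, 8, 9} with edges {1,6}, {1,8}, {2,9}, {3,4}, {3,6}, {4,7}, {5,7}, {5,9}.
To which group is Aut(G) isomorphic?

The degree sequence is [2, 1, 2, 2, 2, 2, 2, 1, 2]; the two degree-1 vertices 2 and 8 are the ends of a path, so G = P_9. The only nontrivial automorphism of a path is the end-to-end reflection, so Aut(G) ≅ Z_2.

Z_2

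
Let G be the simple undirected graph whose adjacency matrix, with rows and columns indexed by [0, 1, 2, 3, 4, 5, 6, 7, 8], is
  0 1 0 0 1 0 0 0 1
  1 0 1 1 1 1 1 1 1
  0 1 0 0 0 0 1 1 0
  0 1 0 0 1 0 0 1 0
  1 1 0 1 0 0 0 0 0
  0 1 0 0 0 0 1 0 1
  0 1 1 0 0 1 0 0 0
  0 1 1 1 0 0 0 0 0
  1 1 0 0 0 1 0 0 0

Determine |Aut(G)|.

16

Vertex 1 is the unique vertex of degree 8; the remaining 8 vertices each have degree 3 and induce a cycle, so G is the wheel on 9 vertices with hub 1. Every automorphism fixes the hub and acts on the rim 8-cycle, so Aut(G) ≅ Aut(C_8) = D_8 of order 16.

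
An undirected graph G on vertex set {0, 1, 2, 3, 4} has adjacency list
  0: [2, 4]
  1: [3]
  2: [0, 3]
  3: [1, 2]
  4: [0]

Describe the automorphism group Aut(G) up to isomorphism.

The degree sequence is [2, 1, 2, 2, 1]; the two degree-1 vertices 1 and 4 are the ends of a path, so G = P_5. The only nontrivial automorphism of a path is the end-to-end reflection, so Aut(G) ≅ Z_2.

Z_2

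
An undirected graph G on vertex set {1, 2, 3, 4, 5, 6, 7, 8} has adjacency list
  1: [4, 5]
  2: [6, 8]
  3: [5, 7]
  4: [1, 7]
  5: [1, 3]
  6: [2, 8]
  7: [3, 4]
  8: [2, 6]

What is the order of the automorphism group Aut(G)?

60

G has two connected components, {1, 3, 4, 5, 7} and {2, 6, 8}; each is 2-regular, so G = C_5 ⊔ C_3. No automorphism exchanges components of different sizes, hence Aut(G) is the direct product D_3 × D_5, order 60.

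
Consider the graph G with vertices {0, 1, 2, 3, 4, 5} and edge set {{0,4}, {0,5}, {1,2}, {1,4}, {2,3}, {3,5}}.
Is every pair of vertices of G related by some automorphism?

G is 2-regular and connected on 6 vertices, i.e. the cycle C_6. C_6 has 6 rotations and 6 reflections, so Aut(C_6) ≅ D_6 of order 12. This group acts transitively on the 6 vertices.

Yes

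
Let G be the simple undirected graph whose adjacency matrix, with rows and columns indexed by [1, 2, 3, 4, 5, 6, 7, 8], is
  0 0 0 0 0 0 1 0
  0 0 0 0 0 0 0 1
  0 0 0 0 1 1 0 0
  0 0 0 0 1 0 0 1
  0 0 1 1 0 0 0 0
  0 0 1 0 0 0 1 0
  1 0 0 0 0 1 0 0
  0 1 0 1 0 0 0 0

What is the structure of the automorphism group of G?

The degree sequence is [1, 1, 2, 2, 2, 2, 2, 2]; the two degree-1 vertices 1 and 2 are the ends of a path, so G = P_8. The only nontrivial automorphism of a path is the end-to-end reflection, so Aut(G) ≅ Z_2.

the cyclic group of order 2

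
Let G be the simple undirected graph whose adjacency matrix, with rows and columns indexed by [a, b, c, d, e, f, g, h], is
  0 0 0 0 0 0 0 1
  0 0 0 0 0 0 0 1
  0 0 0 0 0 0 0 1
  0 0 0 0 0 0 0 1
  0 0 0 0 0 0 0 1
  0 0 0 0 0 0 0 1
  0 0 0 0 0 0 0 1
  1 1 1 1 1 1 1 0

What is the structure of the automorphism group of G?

the symmetric group on 7 letters

Vertex h has degree 7 and every other vertex has degree 1, so G is the star K_{1,7} with centre h. Any automorphism fixes the centre and permutes the 7 leaves freely, so Aut(G) ≅ S_7 of order 7! = 5040.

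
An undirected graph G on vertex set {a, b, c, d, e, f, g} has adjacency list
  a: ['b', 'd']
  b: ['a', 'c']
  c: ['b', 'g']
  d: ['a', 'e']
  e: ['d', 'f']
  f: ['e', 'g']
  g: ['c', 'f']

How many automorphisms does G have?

G is 2-regular and connected on 7 vertices, i.e. the cycle C_7. C_7 has 7 rotations and 7 reflections, so Aut(C_7) ≅ D_7 of order 14.

14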